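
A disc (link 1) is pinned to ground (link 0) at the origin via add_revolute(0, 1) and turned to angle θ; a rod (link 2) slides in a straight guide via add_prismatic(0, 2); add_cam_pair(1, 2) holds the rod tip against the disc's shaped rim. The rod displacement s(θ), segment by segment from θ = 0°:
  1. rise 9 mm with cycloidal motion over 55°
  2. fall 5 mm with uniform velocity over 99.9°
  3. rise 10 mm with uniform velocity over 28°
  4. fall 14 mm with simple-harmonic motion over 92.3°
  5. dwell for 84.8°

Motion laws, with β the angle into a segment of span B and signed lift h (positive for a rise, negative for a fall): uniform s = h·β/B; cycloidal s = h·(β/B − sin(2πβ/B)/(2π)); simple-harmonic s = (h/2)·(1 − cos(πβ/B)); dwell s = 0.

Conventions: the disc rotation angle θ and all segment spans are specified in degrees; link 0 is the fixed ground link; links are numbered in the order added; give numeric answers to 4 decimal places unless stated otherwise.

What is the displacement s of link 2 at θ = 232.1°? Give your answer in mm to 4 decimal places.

segment 1 (0° to 55°, cycloidal, h = 9) is passed completely: s = 0.0000 + (9) = 9.0000
segment 2 (55° to 154.9°, uniform, h = -5) is passed completely: s = 9.0000 + (-5) = 4.0000
segment 3 (154.9° to 182.9°, uniform, h = 10) is passed completely: s = 4.0000 + (10) = 14.0000
θ = 232.1° falls in segment 4 (182.9° to 275.2°, simple-harmonic, h = -14): β = 232.1 − 182.9 = 49.2°, B = 92.3°; Δs = -14/2·(1 − cos(π·0.5330)) = -7.7254; s = 14.0000 − 7.7254 = 6.2746

6.2746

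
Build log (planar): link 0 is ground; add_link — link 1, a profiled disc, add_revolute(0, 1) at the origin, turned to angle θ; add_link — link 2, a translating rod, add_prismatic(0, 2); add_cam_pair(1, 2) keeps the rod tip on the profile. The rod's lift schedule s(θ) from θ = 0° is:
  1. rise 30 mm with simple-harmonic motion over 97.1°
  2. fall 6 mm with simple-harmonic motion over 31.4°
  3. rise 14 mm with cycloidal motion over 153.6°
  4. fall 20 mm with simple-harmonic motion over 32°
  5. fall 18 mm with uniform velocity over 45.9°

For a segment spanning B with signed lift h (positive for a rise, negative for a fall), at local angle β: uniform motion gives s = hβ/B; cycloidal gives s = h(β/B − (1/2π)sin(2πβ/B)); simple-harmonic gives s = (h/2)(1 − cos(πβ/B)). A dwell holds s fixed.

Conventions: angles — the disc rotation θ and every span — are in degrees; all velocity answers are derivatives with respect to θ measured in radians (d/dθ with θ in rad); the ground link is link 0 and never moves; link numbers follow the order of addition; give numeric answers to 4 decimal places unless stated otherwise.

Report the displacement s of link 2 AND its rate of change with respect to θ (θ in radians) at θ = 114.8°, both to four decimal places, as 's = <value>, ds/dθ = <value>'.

seg 1 [0°–97.1°] simple-harmonic, h=30: full span → s += 30 → s = 30.0000
seg 2 [97.1°–128.5°] simple-harmonic, h=-6: θ=114.8° here. β=17.7, B=31.4. -6/2·(1 − cos(π·0.5637)) = -3.5963 → s = 26.4037
velocity in seg [97.1°–128.5°] (simple-harmonic), θ in radians: β = 17.7° = 0.3089 rad, B = 31.4° = 0.5480 rad; ds/dθ = (πh/(2B)) sin(πβ/B) = (π·(-6)/(2·0.5480)) sin(π·0.5637) = -16.854301 mm/rad

s = 26.4037, ds/dθ = -16.8543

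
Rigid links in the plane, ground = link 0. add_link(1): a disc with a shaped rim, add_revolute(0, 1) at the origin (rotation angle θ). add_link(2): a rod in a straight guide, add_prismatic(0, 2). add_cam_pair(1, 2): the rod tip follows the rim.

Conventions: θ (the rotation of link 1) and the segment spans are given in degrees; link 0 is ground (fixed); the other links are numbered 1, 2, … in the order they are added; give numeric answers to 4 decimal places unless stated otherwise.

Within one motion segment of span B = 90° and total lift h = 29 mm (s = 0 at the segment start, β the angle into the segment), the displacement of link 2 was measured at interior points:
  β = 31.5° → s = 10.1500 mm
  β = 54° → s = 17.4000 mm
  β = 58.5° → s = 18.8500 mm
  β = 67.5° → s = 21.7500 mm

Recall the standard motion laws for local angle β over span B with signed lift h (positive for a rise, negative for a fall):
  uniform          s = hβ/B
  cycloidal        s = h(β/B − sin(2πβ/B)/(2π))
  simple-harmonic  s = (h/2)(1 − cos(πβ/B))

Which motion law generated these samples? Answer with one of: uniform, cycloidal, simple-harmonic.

candidates at β/B = r: uniform s = h·r (linear in β); cycloidal s = h·(r − sin(2πr)/(2π)); simple-harmonic s = (h/2)(1 − cos(πr))
β=31.5°: printed 10.1500 | uniform 10.1500, cycloidal 6.4160, simple-harmonic 7.9171
β=54°: printed 17.4000 | uniform 17.4000, cycloidal 20.1129, simple-harmonic 18.9807
β=58.5°: printed 18.8500 | uniform 18.8500, cycloidal 22.5840, simple-harmonic 21.0829
β=67.5°: printed 21.7500 | uniform 21.7500, cycloidal 26.3655, simple-harmonic 24.7530
only one law matches every sample → uniform

uniform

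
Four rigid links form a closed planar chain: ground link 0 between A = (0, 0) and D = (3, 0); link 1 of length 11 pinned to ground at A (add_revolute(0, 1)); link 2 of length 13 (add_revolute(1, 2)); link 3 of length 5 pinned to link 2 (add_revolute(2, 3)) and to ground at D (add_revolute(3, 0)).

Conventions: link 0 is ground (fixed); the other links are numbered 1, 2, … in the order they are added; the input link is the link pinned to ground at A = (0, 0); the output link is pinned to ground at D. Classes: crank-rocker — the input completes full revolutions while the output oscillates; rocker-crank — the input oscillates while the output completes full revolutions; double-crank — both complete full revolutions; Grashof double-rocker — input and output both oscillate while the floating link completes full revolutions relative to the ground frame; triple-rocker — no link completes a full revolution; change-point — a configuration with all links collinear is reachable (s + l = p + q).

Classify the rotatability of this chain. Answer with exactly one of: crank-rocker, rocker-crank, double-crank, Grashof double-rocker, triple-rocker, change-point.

lengths: ground=3, input=11, coupler=13, output=5
sorted: s=3 (shortest), l=13 (longest), p+q=16
s + l = 16 vs p + q = 16
s + l = p + q → change-point (collinear configuration reachable)

change-point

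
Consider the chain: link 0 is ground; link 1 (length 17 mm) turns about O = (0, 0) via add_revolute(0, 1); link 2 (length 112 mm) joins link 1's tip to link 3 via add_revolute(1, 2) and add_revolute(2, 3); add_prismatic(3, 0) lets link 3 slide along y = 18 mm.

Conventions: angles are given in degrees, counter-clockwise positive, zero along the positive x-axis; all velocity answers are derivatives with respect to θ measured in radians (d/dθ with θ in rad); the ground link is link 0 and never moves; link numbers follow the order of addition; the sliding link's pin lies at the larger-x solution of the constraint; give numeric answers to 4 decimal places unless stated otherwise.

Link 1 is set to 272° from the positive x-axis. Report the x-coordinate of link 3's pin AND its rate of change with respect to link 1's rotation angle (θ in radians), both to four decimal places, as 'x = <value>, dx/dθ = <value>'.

geometry: r = 17 mm, L = 112 mm, e = 18 mm
crank pin P = (r cos θ, r sin θ) = (0.593291, -16.989644)
h = r sin θ − e = -16.989644 − 18 = -34.989644
x = r cos θ + √(L² − h²) = 0.593291 + 106.394195 = 106.987487
dx/dθ = −r sin θ − h·r cos θ/√(L² − h²) (θ in radians; h = -34.989644) = 17.184759

x = 106.9875, dx/dθ = 17.1848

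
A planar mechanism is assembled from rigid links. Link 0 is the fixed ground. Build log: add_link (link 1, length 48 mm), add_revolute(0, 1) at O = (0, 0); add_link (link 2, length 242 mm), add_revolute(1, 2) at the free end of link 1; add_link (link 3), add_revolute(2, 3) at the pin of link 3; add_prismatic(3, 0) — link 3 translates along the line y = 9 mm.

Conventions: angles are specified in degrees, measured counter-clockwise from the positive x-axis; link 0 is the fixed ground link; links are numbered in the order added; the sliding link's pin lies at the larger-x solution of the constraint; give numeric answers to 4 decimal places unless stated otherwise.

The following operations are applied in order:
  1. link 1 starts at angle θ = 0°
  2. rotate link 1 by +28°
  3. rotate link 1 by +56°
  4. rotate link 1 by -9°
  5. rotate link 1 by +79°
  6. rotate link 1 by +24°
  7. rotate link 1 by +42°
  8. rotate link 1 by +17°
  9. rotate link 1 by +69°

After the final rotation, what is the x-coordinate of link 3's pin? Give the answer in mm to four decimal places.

geometry: r = 48 mm, L = 242 mm, e = 9 mm; θ starts at 0°
rotate link 1 by +28°: θ ← 0° +28° = 28°
rotate link 1 by +56°: θ ← 28° +56° = 84°
rotate link 1 by -9°: θ ← 84° -9° = 75°
rotate link 1 by +79°: θ ← 75° +79° = 154°
rotate link 1 by +24°: θ ← 154° +24° = 178°
rotate link 1 by +42°: θ ← 178° +42° = 220°
rotate link 1 by +17°: θ ← 220° +17° = 237°
rotate link 1 by +69°: θ ← 237° +69° = 306°
crank pin P = (r cos θ, r sin θ) = (28.213692, -38.832816)
h = r sin θ − e = -38.832816 − 9 = -47.832816
x = r cos θ + √(L² − h²) = 28.213692 + 237.225677 = 265.439369

265.4394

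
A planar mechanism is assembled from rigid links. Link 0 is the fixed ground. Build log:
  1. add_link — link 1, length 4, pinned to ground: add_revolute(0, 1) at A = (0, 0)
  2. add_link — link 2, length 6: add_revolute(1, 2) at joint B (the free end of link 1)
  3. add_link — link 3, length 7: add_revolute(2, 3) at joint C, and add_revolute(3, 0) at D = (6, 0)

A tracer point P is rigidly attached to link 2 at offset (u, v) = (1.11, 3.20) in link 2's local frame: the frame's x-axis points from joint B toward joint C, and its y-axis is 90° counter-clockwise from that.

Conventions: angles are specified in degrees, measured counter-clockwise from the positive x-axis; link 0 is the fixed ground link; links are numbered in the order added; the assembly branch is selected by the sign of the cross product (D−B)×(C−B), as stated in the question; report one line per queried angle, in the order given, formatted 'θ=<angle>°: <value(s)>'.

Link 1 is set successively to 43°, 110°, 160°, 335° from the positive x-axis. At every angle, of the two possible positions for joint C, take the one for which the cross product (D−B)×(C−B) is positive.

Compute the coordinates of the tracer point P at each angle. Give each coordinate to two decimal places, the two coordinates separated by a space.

A=(0,0), D=(6.00,0)
θ=43°: B = A + 4.00·(cos43°, sin43°) = (2.9254, 2.7280)
θ=43°: |BD| = 4.1104
θ=43°: circle(B,6.00) ∩ circle(D,7.00): a=0.4738, h=5.9813
θ=43°:   candidates: C₊=(7.2495,6.8876) cross=24.585; C₋=(-0.6899,-2.0605) cross=-24.585
θ=43°:   branch + wants cross > 0 → take C=(7.2495,6.8876) (cross=24.585)
θ=43°: ex = (C−B)/|BC| = (0.7207,0.6933); ey = (-0.6933,0.7207)
θ=43°: P = B + 1.11·ex + 3.20·ey = (1.5069,5.8037)
θ=110°: B = A + 4.00·(cos110°, sin110°) = (-1.3681, 3.7588)
θ=110°: |BD| = 8.2715
θ=110°: circle(B,6.00) ∩ circle(D,7.00): a=3.3499, h=4.9778
θ=110°:   candidates: C₊=(3.8780,6.6706) cross=41.173; C₋=(-0.6461,-2.1976) cross=-41.173
θ=110°:   branch + wants cross > 0 → take C=(3.8780,6.6706) (cross=41.173)
θ=110°: ex = (C−B)/|BC| = (0.8743,0.4853); ey = (-0.4853,0.8743)
θ=110°: P = B + 1.11·ex + 3.20·ey = (-1.9505,7.0954)
θ=160°: B = A + 4.00·(cos160°, sin160°) = (-3.7588, 1.3681)
θ=160°: |BD| = 9.8542
θ=160°: circle(B,6.00) ∩ circle(D,7.00): a=4.2675, h=4.2177
θ=160°:   candidates: C₊=(1.0529,4.9524) cross=41.562; C₋=(-0.1182,-3.4012) cross=-41.562
θ=160°:   branch + wants cross > 0 → take C=(1.0529,4.9524) (cross=41.562)
θ=160°: ex = (C−B)/|BC| = (0.8020,0.5974); ey = (-0.5974,0.8020)
θ=160°: P = B + 1.11·ex + 3.20·ey = (-4.7803,4.5974)
θ=335°: B = A + 4.00·(cos335°, sin335°) = (3.6252, -1.6905)
θ=335°: |BD| = 2.9150
θ=335°: circle(B,6.00) ∩ circle(D,7.00): a=-0.7723, h=5.9501
θ=335°:   candidates: C₊=(-0.4546,2.7090) cross=17.344; C₋=(6.4466,-6.9857) cross=-17.344
θ=335°:   branch + wants cross > 0 → take C=(-0.4546,2.7090) (cross=17.344)
θ=335°: ex = (C−B)/|BC| = (-0.6800,0.7332); ey = (-0.7332,-0.6800)
θ=335°: P = B + 1.11·ex + 3.20·ey = (0.5241,-3.0525)

θ=43°: 1.51 5.80
θ=110°: -1.95 7.10
θ=160°: -4.78 4.60
θ=335°: 0.52 -3.05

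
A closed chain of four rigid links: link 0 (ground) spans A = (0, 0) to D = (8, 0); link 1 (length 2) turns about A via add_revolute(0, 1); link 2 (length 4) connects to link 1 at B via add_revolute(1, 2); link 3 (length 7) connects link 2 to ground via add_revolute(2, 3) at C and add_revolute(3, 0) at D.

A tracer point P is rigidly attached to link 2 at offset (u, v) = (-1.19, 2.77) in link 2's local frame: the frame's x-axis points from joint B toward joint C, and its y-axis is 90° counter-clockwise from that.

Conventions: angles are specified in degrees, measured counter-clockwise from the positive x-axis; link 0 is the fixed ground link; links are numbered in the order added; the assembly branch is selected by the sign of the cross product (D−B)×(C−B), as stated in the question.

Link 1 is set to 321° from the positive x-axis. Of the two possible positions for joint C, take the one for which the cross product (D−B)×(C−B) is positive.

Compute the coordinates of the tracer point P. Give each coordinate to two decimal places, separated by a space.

A=(0,0), D=(8.00,0)
B = A + 2.00·(cos321°, sin321°) = (1.5543, -1.2586)
|BD| = 6.5674
circle(B,4.00) ∩ circle(D,7.00): a=0.7713, h=3.9249
  candidates: C₊=(1.5591,2.7414) cross=25.777; C₋=(3.0635,-4.9630) cross=-25.777
  branch + wants cross > 0 → take C=(1.5591,2.7414) (cross=25.777)
ex = (C−B)/|BC| = (0.0012,1.0000); ey = (-1.0000,0.0012)
P = B + -1.19·ex + 2.77·ey = (-1.2171,-2.4453)

-1.22 -2.45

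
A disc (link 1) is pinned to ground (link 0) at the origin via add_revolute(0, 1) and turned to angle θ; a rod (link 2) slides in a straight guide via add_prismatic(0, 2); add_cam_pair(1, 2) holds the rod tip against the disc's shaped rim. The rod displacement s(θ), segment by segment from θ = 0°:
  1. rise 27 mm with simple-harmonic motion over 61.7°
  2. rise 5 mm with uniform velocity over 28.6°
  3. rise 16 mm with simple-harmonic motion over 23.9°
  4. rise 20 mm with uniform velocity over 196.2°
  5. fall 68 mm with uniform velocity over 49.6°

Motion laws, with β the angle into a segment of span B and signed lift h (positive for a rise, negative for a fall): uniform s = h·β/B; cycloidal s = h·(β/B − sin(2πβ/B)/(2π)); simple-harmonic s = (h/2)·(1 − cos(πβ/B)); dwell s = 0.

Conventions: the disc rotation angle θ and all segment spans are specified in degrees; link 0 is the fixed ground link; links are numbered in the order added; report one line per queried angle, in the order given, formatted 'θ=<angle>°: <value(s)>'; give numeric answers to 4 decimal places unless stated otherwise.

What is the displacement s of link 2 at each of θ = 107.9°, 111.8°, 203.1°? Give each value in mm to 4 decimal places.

segment 1 (0° to 61.7°, simple-harmonic, h = 27) is passed completely: s = 0.0000 + (27) = 27.0000
segment 2 (61.7° to 90.3°, uniform, h = 5) is passed completely: s = 27.0000 + (5) = 32.0000
θ = 107.9° falls in segment 3 (90.3° to 114.2°, simple-harmonic, h = 16): β = 107.9 − 90.3 = 17.6°, B = 23.9°; Δs = 16/2·(1 − cos(π·0.7364)) = 13.4101; s = 32.0000 + 13.4101 = 45.4101
θ = 111.8° falls in segment 3 (90.3° to 114.2°, simple-harmonic, h = 16): β = 111.8 − 90.3 = 21.5°, B = 23.9°; Δs = 16/2·(1 − cos(π·0.8996)) = 15.6052; s = 32.0000 + 15.6052 = 47.6052
segment 3 (90.3° to 114.2°, simple-harmonic, h = 16) is passed completely: s = 32.0000 + (16) = 48.0000
θ = 203.1° falls in segment 4 (114.2° to 310.4°, uniform, h = 20): β = 203.1 − 114.2 = 88.9°, B = 196.2°; Δs = 20·88.9/196.2 = 9.0622; s = 48.0000 + 9.0622 = 57.0622

θ=107.9°: 45.4101
θ=111.8°: 47.6052
θ=203.1°: 57.0622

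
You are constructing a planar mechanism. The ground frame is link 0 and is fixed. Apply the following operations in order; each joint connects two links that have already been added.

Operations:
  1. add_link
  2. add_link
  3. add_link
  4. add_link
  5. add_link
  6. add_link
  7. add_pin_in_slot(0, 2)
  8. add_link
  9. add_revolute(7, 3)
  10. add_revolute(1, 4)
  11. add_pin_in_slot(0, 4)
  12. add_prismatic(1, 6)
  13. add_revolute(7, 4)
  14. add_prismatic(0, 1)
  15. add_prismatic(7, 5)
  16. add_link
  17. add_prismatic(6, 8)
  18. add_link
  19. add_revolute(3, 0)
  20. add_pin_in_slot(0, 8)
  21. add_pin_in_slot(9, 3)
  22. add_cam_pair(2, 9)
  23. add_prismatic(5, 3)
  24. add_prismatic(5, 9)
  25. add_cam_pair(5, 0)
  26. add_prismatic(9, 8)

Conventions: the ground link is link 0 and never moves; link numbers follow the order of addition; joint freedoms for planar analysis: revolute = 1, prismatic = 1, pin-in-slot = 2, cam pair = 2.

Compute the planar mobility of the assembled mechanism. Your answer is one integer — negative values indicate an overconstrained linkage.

link 0 = ground. State L|J1|J2 = 1|0|0
+link1  2|0|0
+link2  3|0|0
+link3  4|0|0
+link4  5|0|0
+link5  6|0|0
+link6  7|0|0
PS(0,2) f=2→J2  7|0|1
+link7  8|0|1
R(7,3) f=1→J1  8|1|1
R(1,4) f=1→J1  8|2|1
PS(0,4) f=2→J2  8|2|2
P(1,6) f=1→J1  8|3|2
R(7,4) f=1→J1  8|4|2
P(0,1) f=1→J1  8|5|2
P(7,5) f=1→J1  8|6|2
+link8  9|6|2
P(6,8) f=1→J1  9|7|2
+link9  10|7|2
R(3,0) f=1→J1  10|8|2
PS(0,8) f=2→J2  10|8|3
PS(9,3) f=2→J2  10|8|4
C(2,9) f=2→J2  10|8|5
P(5,3) f=1→J1  10|9|5
P(5,9) f=1→J1  10|10|5
C(5,0) f=2→J2  10|10|6
P(9,8) f=1→J1  10|11|6
M = 3(10−1)−2·11−6 = 27−22−6 = -1

M = -1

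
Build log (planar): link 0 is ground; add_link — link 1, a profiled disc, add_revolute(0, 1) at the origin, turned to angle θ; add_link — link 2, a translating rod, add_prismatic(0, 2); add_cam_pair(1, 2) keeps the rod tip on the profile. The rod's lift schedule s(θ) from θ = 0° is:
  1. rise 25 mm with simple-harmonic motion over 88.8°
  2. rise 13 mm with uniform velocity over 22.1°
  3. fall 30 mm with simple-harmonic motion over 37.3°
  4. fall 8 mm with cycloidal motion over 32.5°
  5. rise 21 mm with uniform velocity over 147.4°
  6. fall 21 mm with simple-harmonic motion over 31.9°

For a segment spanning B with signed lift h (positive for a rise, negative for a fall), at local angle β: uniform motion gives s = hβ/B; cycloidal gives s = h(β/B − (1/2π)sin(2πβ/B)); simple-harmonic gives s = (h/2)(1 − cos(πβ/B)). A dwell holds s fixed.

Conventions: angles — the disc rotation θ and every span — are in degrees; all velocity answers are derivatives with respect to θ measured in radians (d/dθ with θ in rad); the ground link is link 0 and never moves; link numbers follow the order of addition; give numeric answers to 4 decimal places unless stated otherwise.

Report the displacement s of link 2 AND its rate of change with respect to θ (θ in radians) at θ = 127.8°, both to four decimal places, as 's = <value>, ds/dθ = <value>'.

seg 1 [0°–88.8°] simple-harmonic, h=25: full span → s += 25 → s = 25.0000
seg 2 [88.8°–110.9°] uniform, h=13: full span → s += 13 → s = 38.0000
seg 3 [110.9°–148.2°] simple-harmonic, h=-30: θ=127.8° here. β=16.9, B=37.3. -30/2·(1 − cos(π·0.4531)) = -12.7971 → s = 25.2029
velocity in seg [110.9°–148.2°] (simple-harmonic), θ in radians: β = 16.9° = 0.2950 rad, B = 37.3° = 0.6510 rad; ds/dθ = (πh/(2B)) sin(πβ/B) = (π·(-30)/(2·0.6510)) sin(π·0.4531) = -71.601191 mm/rad

s = 25.2029, ds/dθ = -71.6012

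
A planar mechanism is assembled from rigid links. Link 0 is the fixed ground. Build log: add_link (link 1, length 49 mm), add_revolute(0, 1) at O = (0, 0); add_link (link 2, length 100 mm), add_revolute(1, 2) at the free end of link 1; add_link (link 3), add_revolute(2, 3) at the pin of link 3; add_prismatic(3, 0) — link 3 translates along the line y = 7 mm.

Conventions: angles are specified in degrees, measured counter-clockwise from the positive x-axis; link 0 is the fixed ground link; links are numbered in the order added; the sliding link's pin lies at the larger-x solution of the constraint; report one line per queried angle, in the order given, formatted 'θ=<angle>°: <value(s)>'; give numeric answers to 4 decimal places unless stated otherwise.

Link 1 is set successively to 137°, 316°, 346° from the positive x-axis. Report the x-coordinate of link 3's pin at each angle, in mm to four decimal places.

geometry: r = 49 mm, L = 100 mm, e = 7 mm
θ=137°: crank pin P = (r cos θ, r sin θ) = (-35.836331, 33.417920)
θ=137°: h = r sin θ − e = 33.417920 − 7 = 26.417920
θ=137°: x = r cos θ + √(L² − h²) = -35.836331 + 96.447361 = 60.611030
θ=316°: crank pin P = (r cos θ, r sin θ) = (35.247650, -34.038260)
θ=316°: h = r sin θ − e = -34.038260 − 7 = -41.038260
θ=316°: x = r cos θ + √(L² − h²) = 35.247650 + 91.191344 = 126.438994
θ=346°: crank pin P = (r cos θ, r sin θ) = (47.544491, -11.854173)
θ=346°: h = r sin θ − e = -11.854173 − 7 = -18.854173
θ=346°: x = r cos θ + √(L² − h²) = 47.544491 + 98.206518 = 145.751009

θ=137°: 60.6110
θ=316°: 126.4390
θ=346°: 145.7510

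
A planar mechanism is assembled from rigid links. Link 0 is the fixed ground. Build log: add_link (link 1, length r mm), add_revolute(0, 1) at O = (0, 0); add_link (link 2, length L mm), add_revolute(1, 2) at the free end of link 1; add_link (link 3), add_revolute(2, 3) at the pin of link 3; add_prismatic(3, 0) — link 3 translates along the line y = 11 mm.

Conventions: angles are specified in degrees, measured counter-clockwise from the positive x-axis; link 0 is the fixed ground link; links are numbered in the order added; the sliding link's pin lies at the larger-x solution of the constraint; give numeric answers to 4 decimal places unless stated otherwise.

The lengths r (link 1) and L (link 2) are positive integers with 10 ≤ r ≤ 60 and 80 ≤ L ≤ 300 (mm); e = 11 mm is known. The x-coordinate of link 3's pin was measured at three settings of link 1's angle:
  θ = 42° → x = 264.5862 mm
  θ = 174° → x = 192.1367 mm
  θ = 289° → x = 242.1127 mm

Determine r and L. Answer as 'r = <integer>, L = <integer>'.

constraint per measurement: (x − r cos θ)² + (r sin θ − e)² = L²
subtracting the θ₁ and θ₂ equations cancels the r² and L² terms:
r = (x₁² − x₂²) / (2[(x₁cos θ₁ + e sin θ₁) − (x₂cos θ₂ + e sin θ₂)]) = 42.0000 → r = 42
L² = (x₁ − r cos θ₁)² + (r sin θ₁ − e)² = 54756.0079 → L = 234.0000 → L = 234
check at θ₃=289°: x = 242.1127 (printed 242.1127) ✓

r = 42, L = 234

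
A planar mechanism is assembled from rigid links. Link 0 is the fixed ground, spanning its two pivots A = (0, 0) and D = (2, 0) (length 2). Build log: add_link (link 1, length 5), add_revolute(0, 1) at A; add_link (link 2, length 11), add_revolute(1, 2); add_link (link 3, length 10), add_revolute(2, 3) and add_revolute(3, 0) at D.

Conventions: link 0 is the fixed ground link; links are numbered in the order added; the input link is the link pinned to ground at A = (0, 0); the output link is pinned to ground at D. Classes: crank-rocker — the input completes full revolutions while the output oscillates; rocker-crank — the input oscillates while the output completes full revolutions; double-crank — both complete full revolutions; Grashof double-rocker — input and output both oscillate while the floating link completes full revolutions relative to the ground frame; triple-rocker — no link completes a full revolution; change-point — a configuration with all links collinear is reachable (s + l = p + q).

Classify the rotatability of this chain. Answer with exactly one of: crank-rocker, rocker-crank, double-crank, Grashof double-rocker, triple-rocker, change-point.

lengths: ground=2, input=5, coupler=11, output=10
sorted: s=2 (shortest), l=11 (longest), p+q=15
s + l = 13 vs p + q = 15
s + l < p + q (Grashof) with shortest = ground link → double-crank

double-crank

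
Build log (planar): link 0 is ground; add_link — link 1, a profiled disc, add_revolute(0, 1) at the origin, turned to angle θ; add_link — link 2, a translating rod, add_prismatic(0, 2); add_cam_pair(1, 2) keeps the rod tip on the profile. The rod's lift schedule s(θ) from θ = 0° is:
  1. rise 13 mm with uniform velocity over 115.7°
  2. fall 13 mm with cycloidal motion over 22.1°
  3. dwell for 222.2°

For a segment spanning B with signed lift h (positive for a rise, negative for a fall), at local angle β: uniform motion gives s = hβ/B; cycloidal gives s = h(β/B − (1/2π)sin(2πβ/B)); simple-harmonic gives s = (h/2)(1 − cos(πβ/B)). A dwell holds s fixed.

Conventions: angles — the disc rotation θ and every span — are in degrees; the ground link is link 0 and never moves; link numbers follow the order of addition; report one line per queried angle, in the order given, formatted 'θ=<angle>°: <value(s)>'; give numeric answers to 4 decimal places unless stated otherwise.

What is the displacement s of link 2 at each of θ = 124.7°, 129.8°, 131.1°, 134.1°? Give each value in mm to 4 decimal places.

seg 1 [0°–115.7°] uniform, h=13: full span → s += 13 → s = 13.0000
seg 2 [115.7°–137.8°] cycloidal, h=-13: θ=124.7° here. β=9, B=22.1. -13·(0.4072 − sin(2π·0.4072)/(2π)) = -4.1554 → s = 8.8446
seg 2 [115.7°–137.8°] cycloidal, h=-13: θ=129.8° here. β=14.1, B=22.1. -13·(0.6380 − sin(2π·0.6380)/(2π)) = -9.8717 → s = 3.1283
seg 2 [115.7°–137.8°] cycloidal, h=-13: θ=131.1° here. β=15.4, B=22.1. -13·(0.6968 − sin(2π·0.6968)/(2π)) = -11.0135 → s = 1.9865
seg 2 [115.7°–137.8°] cycloidal, h=-13: θ=134.1° here. β=18.4, B=22.1. -13·(0.8326 − sin(2π·0.8326)/(2π)) = -12.6202 → s = 0.3798

θ=124.7°: 8.8446
θ=129.8°: 3.1283
θ=131.1°: 1.9865
θ=134.1°: 0.3798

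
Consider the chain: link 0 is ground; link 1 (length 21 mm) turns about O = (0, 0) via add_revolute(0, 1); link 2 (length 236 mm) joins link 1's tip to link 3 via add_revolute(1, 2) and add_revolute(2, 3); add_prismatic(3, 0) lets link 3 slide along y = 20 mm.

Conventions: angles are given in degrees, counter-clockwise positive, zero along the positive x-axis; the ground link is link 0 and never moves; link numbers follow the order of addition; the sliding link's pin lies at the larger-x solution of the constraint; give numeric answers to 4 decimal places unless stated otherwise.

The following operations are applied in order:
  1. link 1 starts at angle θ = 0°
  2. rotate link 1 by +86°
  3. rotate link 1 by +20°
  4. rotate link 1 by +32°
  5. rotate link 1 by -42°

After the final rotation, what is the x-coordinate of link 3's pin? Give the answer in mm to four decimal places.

geometry: r = 21 mm, L = 236 mm, e = 20 mm; θ starts at 0°
rotate link 1 by +86°: θ ← 0° +86° = 86°
rotate link 1 by +20°: θ ← 86° +20° = 106°
rotate link 1 by +32°: θ ← 106° +32° = 138°
rotate link 1 by -42°: θ ← 138° -42° = 96°
crank pin P = (r cos θ, r sin θ) = (-2.195098, 20.884960)
h = r sin θ − e = 20.884960 − 20 = 0.884960
x = r cos θ + √(L² − h²) = -2.195098 + 235.998341 = 233.803243

233.8032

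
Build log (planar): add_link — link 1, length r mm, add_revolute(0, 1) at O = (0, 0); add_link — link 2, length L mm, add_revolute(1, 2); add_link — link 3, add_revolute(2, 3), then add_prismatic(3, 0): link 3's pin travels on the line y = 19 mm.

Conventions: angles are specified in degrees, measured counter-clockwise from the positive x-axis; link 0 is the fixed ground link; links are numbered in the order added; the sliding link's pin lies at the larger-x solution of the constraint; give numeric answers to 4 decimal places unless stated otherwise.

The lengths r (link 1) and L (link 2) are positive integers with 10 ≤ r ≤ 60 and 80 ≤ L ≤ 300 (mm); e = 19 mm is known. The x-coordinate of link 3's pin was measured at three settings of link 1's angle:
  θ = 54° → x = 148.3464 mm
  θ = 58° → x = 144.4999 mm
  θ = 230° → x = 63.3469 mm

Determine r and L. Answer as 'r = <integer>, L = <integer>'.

constraint per measurement: (x − r cos θ)² + (r sin θ − e)² = L²
subtracting the θ₁ and θ₂ equations cancels the r² and L² terms:
r = (x₁² − x₂²) / (2[(x₁cos θ₁ + e sin θ₁) − (x₂cos θ₂ + e sin θ₂)]) = 57.0002 → r = 57
L² = (x₁ − r cos θ₁)² + (r sin θ₁ − e)² = 13923.9994 → L = 118.0000 → L = 118
check at θ₃=230°: x = 63.3469 (printed 63.3469) ✓

r = 57, L = 118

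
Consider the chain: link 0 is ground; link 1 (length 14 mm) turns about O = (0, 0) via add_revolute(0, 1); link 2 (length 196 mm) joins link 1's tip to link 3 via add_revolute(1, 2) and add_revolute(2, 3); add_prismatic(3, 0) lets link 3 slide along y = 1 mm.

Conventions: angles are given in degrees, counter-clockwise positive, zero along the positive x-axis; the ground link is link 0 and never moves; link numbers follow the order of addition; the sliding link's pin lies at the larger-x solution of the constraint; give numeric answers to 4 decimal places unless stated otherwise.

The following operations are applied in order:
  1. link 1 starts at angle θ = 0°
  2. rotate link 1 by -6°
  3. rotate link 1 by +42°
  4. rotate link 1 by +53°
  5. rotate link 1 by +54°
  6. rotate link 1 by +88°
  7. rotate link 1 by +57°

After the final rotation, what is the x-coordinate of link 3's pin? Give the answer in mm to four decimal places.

geometry: r = 14 mm, L = 196 mm, e = 1 mm; θ starts at 0°
rotate link 1 by -6°: θ ← 0° -6° = -6°
rotate link 1 by +42°: θ ← -6° +42° = 36°
rotate link 1 by +53°: θ ← 36° +53° = 89°
rotate link 1 by +54°: θ ← 89° +54° = 143°
rotate link 1 by +88°: θ ← 143° +88° = 231°
rotate link 1 by +57°: θ ← 231° +57° = 288°
crank pin P = (r cos θ, r sin θ) = (4.326238, -13.314791)
h = r sin θ − e = -13.314791 − 1 = -14.314791
x = r cos θ + √(L² − h²) = 4.326238 + 195.476563 = 199.802801

199.8028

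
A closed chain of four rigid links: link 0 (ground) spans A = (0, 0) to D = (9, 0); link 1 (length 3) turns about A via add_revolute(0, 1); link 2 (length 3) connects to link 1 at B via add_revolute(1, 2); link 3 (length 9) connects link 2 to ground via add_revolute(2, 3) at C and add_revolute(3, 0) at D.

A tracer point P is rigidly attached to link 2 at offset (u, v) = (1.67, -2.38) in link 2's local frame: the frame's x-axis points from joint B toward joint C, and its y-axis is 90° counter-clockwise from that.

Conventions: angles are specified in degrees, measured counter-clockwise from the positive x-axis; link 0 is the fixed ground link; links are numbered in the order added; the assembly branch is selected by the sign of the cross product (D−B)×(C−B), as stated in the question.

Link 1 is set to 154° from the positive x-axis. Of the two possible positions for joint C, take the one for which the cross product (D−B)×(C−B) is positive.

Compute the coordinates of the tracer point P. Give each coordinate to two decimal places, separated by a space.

A=(0,0), D=(9.00,0)
B = A + 3.00·(cos154°, sin154°) = (-2.6964, 1.3151)
|BD| = 11.7701
circle(B,3.00) ∩ circle(D,9.00): a=2.8264, h=1.0056
  candidates: C₊=(0.2247,1.9986) cross=11.836; C₋=(0.0000,0.0000) cross=-11.836
  branch + wants cross > 0 → take C=(0.2247,1.9986) (cross=11.836)
ex = (C−B)/|BC| = (0.9737,0.2278); ey = (-0.2278,0.9737)
P = B + 1.67·ex + -2.38·ey = (-0.5281,-0.6218)

-0.53 -0.62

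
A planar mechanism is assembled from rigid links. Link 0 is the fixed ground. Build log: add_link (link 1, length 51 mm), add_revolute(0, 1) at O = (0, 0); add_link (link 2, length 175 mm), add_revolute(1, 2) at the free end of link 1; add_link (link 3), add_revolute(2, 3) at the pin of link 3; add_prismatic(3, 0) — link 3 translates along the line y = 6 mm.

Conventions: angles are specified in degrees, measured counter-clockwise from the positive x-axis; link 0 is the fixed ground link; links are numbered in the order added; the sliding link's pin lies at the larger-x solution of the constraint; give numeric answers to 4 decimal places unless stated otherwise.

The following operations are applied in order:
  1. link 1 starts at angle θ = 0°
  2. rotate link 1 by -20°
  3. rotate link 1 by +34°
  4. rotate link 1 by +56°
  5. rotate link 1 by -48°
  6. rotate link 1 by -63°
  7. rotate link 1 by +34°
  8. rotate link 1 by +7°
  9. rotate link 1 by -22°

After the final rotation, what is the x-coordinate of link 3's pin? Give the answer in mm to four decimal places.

geometry: r = 51 mm, L = 175 mm, e = 6 mm; θ starts at 0°
rotate link 1 by -20°: θ ← 0° -20° = -20°
rotate link 1 by +34°: θ ← -20° +34° = 14°
rotate link 1 by +56°: θ ← 14° +56° = 70°
rotate link 1 by -48°: θ ← 70° -48° = 22°
rotate link 1 by -63°: θ ← 22° -63° = -41°
rotate link 1 by +34°: θ ← -41° +34° = -7°
rotate link 1 by +7°: θ ← -7° +7° = 0°
rotate link 1 by -22°: θ ← 0° -22° = -22°
crank pin P = (r cos θ, r sin θ) = (47.286377, -19.104936)
h = r sin θ − e = -19.104936 − 6 = -25.104936
x = r cos θ + √(L² − h²) = 47.286377 + 173.189902 = 220.476279

220.4763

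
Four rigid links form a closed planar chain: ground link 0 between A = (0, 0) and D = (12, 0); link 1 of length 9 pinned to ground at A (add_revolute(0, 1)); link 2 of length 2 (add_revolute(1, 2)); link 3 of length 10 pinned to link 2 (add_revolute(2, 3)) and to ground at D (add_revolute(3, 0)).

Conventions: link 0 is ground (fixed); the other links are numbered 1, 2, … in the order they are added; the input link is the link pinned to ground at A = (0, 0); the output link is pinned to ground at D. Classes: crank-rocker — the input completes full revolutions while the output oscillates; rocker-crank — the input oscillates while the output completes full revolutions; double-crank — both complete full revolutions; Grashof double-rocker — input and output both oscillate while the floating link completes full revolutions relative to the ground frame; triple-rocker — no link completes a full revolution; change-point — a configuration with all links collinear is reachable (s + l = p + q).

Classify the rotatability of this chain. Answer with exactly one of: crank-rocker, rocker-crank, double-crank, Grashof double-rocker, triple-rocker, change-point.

lengths: ground=12, input=9, coupler=2, output=10
sorted: s=2 (shortest), l=12 (longest), p+q=19
s + l = 14 vs p + q = 19
s + l < p + q (Grashof) with shortest = coupler link → Grashof double-rocker

Grashof double-rocker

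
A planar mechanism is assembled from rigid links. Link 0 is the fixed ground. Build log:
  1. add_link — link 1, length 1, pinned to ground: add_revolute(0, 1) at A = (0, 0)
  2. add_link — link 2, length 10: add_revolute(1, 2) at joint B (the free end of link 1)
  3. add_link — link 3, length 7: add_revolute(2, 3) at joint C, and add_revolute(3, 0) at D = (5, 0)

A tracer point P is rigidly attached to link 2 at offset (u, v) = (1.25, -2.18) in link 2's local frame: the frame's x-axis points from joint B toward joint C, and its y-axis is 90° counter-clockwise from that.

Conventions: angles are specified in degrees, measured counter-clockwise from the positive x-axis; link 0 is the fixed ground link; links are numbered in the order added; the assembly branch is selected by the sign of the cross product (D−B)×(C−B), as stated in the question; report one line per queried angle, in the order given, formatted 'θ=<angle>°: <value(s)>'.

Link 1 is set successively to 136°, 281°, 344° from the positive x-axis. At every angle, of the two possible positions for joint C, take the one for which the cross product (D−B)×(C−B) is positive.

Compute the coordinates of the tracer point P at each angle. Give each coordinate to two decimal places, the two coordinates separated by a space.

A=(0,0), D=(5.00,0)
θ=136°: B = A + 1.00·(cos136°, sin136°) = (-0.7193, 0.6947)
θ=136°: |BD| = 5.7614
θ=136°: circle(B,10.00) ∩ circle(D,7.00): a=7.3067, h=6.8273
θ=136°:   candidates: C₊=(7.3572,6.5912) cross=39.335; C₋=(5.7109,-6.9638) cross=-39.335
θ=136°:   branch + wants cross > 0 → take C=(7.3572,6.5912) (cross=39.335)
θ=136°: ex = (C−B)/|BC| = (0.8077,0.5897); ey = (-0.5897,0.8077)
θ=136°: P = B + 1.25·ex + -2.18·ey = (1.5757,-0.3290)
θ=281°: B = A + 1.00·(cos281°, sin281°) = (0.1908, -0.9816)
θ=281°: |BD| = 4.9084
θ=281°: circle(B,10.00) ∩ circle(D,7.00): a=7.6494, h=6.4410
θ=281°:   candidates: C₊=(6.3975,6.8591) cross=31.615; C₋=(8.9738,-5.7627) cross=-31.615
θ=281°:   branch + wants cross > 0 → take C=(6.3975,6.8591) (cross=31.615)
θ=281°: ex = (C−B)/|BC| = (0.6207,0.7841); ey = (-0.7841,0.6207)
θ=281°: P = B + 1.25·ex + -2.18·ey = (2.6759,-1.3546)
θ=344°: B = A + 1.00·(cos344°, sin344°) = (0.9613, -0.2756)
θ=344°: |BD| = 4.0481
θ=344°: circle(B,10.00) ∩ circle(D,7.00): a=8.3233, h=5.5429
θ=344°:   candidates: C₊=(8.8878,5.8211) cross=22.438; C₋=(9.6426,-5.2389) cross=-22.438
θ=344°:   branch + wants cross > 0 → take C=(8.8878,5.8211) (cross=22.438)
θ=344°: ex = (C−B)/|BC| = (0.7927,0.6097); ey = (-0.6097,0.7927)
θ=344°: P = B + 1.25·ex + -2.18·ey = (3.2812,-1.2415)

θ=136°: 1.58 -0.33
θ=281°: 2.68 -1.35
θ=344°: 3.28 -1.24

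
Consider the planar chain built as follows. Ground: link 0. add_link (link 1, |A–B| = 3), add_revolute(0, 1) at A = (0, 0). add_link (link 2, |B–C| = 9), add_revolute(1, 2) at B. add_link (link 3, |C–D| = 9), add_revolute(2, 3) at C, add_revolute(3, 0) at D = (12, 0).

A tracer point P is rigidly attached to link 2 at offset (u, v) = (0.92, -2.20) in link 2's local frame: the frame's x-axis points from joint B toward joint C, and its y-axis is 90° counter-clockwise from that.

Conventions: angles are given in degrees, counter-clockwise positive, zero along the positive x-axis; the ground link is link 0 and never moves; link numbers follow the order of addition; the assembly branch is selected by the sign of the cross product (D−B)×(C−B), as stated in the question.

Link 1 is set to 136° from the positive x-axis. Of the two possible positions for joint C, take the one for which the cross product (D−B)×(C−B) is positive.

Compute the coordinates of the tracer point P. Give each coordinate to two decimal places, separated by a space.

A=(0,0), D=(12.00,0)
B = A + 3.00·(cos136°, sin136°) = (-2.1580, 2.0840)
|BD| = 14.3106
circle(B,9.00) ∩ circle(D,9.00): a=7.1553, h=5.4591
  candidates: C₊=(5.7160,6.4429) cross=78.123; C₋=(4.1260,-4.3589) cross=-78.123
  branch + wants cross > 0 → take C=(5.7160,6.4429) (cross=78.123)
ex = (C−B)/|BC| = (0.8749,0.4843); ey = (-0.4843,0.8749)
P = B + 0.92·ex + -2.20·ey = (-0.2876,0.6048)

-0.29 0.60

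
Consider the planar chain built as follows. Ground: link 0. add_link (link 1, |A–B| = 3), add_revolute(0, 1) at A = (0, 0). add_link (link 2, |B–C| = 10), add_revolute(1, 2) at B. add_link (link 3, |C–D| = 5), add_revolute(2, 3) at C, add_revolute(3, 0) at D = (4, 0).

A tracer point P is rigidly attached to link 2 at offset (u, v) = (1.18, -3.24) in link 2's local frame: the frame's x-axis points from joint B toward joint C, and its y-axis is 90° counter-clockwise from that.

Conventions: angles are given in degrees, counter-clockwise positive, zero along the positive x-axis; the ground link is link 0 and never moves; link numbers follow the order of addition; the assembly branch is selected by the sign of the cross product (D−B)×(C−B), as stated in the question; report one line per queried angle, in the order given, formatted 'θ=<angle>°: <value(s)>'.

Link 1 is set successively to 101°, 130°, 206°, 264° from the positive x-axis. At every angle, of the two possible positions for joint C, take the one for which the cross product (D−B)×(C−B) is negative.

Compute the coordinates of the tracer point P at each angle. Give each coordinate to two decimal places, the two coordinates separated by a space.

A=(0,0), D=(4.00,0)
θ=101°: B = A + 3.00·(cos101°, sin101°) = (-0.5724, 2.9449)
θ=101°: |BD| = 5.4387
θ=101°: circle(B,10.00) ∩ circle(D,5.00): a=9.6144, h=2.7502
θ=101°:   candidates: C₊=(8.9997,0.0512) cross=14.958; C₋=(6.0214,-4.5732) cross=-14.958
θ=101°:   branch - wants cross < 0 → take C=(6.0214,-4.5732) (cross=-14.958)
θ=101°: ex = (C−B)/|BC| = (0.6594,-0.7518); ey = (0.7518,0.6594)
θ=101°: P = B + 1.18·ex + -3.24·ey = (-2.2302,-0.0787)
θ=130°: B = A + 3.00·(cos130°, sin130°) = (-1.9284, 2.2981)
θ=130°: |BD| = 6.3582
θ=130°: circle(B,10.00) ∩ circle(D,5.00): a=9.0770, h=4.1962
θ=130°:   candidates: C₊=(8.0517,2.9298) cross=26.680; C₋=(5.0183,-4.8952) cross=-26.680
θ=130°:   branch - wants cross < 0 → take C=(5.0183,-4.8952) (cross=-26.680)
θ=130°: ex = (C−B)/|BC| = (0.6947,-0.7193); ey = (0.7193,0.6947)
θ=130°: P = B + 1.18·ex + -3.24·ey = (-3.4393,-0.8014)
θ=206°: B = A + 3.00·(cos206°, sin206°) = (-2.6964, -1.3151)
θ=206°: |BD| = 6.8243
θ=206°: circle(B,10.00) ∩ circle(D,5.00): a=8.9072, h=4.5455
θ=206°:   candidates: C₊=(5.1679,4.8617) cross=31.020; C₋=(6.9198,-4.0589) cross=-31.020
θ=206°:   branch - wants cross < 0 → take C=(6.9198,-4.0589) (cross=-31.020)
θ=206°: ex = (C−B)/|BC| = (0.9616,-0.2744); ey = (0.2744,0.9616)
θ=206°: P = B + 1.18·ex + -3.24·ey = (-2.4506,-4.7545)
θ=264°: B = A + 3.00·(cos264°, sin264°) = (-0.3136, -2.9836)
θ=264°: |BD| = 5.2449
θ=264°: circle(B,10.00) ∩ circle(D,5.00): a=9.7723, h=2.1219
θ=264°:   candidates: C₊=(6.5164,4.3206) cross=11.129; C₋=(8.9306,0.8303) cross=-11.129
θ=264°:   branch - wants cross < 0 → take C=(8.9306,0.8303) (cross=-11.129)
θ=264°: ex = (C−B)/|BC| = (0.9244,0.3814); ey = (-0.3814,0.9244)
θ=264°: P = B + 1.18·ex + -3.24·ey = (2.0129,-5.5286)

θ=101°: -2.23 -0.08
θ=130°: -3.44 -0.80
θ=206°: -2.45 -4.75
θ=264°: 2.01 -5.53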